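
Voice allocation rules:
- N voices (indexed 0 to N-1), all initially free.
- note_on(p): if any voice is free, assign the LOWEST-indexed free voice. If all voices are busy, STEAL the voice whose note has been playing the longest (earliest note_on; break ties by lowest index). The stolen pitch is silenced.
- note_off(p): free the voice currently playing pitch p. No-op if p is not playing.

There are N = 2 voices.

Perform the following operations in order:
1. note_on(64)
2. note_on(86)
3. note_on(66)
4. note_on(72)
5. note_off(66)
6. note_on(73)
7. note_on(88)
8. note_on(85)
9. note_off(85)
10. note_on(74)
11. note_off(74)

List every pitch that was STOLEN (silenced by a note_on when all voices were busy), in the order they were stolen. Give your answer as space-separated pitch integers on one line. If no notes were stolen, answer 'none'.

Op 1: note_on(64): voice 0 is free -> assigned | voices=[64 -]
Op 2: note_on(86): voice 1 is free -> assigned | voices=[64 86]
Op 3: note_on(66): all voices busy, STEAL voice 0 (pitch 64, oldest) -> assign | voices=[66 86]
Op 4: note_on(72): all voices busy, STEAL voice 1 (pitch 86, oldest) -> assign | voices=[66 72]
Op 5: note_off(66): free voice 0 | voices=[- 72]
Op 6: note_on(73): voice 0 is free -> assigned | voices=[73 72]
Op 7: note_on(88): all voices busy, STEAL voice 1 (pitch 72, oldest) -> assign | voices=[73 88]
Op 8: note_on(85): all voices busy, STEAL voice 0 (pitch 73, oldest) -> assign | voices=[85 88]
Op 9: note_off(85): free voice 0 | voices=[- 88]
Op 10: note_on(74): voice 0 is free -> assigned | voices=[74 88]
Op 11: note_off(74): free voice 0 | voices=[- 88]

Answer: 64 86 72 73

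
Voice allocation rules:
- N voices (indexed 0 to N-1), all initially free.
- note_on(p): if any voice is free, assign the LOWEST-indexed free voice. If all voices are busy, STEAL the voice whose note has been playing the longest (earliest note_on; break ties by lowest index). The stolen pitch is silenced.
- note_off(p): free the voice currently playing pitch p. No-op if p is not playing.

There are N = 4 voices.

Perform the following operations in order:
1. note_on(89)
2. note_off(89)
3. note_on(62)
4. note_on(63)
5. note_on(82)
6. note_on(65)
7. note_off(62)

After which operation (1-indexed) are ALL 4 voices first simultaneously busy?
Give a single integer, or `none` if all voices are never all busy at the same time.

Op 1: note_on(89): voice 0 is free -> assigned | voices=[89 - - -]
Op 2: note_off(89): free voice 0 | voices=[- - - -]
Op 3: note_on(62): voice 0 is free -> assigned | voices=[62 - - -]
Op 4: note_on(63): voice 1 is free -> assigned | voices=[62 63 - -]
Op 5: note_on(82): voice 2 is free -> assigned | voices=[62 63 82 -]
Op 6: note_on(65): voice 3 is free -> assigned | voices=[62 63 82 65]
Op 7: note_off(62): free voice 0 | voices=[- 63 82 65]

Answer: 6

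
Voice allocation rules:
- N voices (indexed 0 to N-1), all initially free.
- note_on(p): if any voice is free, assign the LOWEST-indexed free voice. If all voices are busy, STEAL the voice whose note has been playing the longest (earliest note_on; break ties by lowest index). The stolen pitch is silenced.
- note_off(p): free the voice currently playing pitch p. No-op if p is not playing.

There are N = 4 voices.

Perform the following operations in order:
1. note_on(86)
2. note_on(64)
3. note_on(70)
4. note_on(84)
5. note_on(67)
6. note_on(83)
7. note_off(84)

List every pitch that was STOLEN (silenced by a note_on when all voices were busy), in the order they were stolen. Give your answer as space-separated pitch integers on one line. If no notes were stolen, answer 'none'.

Answer: 86 64

Derivation:
Op 1: note_on(86): voice 0 is free -> assigned | voices=[86 - - -]
Op 2: note_on(64): voice 1 is free -> assigned | voices=[86 64 - -]
Op 3: note_on(70): voice 2 is free -> assigned | voices=[86 64 70 -]
Op 4: note_on(84): voice 3 is free -> assigned | voices=[86 64 70 84]
Op 5: note_on(67): all voices busy, STEAL voice 0 (pitch 86, oldest) -> assign | voices=[67 64 70 84]
Op 6: note_on(83): all voices busy, STEAL voice 1 (pitch 64, oldest) -> assign | voices=[67 83 70 84]
Op 7: note_off(84): free voice 3 | voices=[67 83 70 -]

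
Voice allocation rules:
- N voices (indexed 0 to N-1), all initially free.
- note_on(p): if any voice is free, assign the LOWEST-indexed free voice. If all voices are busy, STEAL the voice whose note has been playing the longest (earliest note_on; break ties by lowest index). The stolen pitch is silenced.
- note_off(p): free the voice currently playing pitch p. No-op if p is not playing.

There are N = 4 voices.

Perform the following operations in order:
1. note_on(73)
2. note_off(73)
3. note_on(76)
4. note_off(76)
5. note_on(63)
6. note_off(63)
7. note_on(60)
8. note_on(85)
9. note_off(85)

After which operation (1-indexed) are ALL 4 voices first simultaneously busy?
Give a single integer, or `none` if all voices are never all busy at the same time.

Op 1: note_on(73): voice 0 is free -> assigned | voices=[73 - - -]
Op 2: note_off(73): free voice 0 | voices=[- - - -]
Op 3: note_on(76): voice 0 is free -> assigned | voices=[76 - - -]
Op 4: note_off(76): free voice 0 | voices=[- - - -]
Op 5: note_on(63): voice 0 is free -> assigned | voices=[63 - - -]
Op 6: note_off(63): free voice 0 | voices=[- - - -]
Op 7: note_on(60): voice 0 is free -> assigned | voices=[60 - - -]
Op 8: note_on(85): voice 1 is free -> assigned | voices=[60 85 - -]
Op 9: note_off(85): free voice 1 | voices=[60 - - -]

Answer: none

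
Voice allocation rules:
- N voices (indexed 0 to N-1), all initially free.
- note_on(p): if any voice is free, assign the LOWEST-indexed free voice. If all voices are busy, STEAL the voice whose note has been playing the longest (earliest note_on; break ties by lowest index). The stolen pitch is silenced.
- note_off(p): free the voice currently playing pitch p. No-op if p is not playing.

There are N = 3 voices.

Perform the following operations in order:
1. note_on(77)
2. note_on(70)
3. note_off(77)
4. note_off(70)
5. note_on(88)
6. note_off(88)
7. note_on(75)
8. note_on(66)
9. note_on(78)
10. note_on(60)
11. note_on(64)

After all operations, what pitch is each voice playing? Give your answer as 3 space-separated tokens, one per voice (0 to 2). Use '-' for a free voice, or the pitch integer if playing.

Op 1: note_on(77): voice 0 is free -> assigned | voices=[77 - -]
Op 2: note_on(70): voice 1 is free -> assigned | voices=[77 70 -]
Op 3: note_off(77): free voice 0 | voices=[- 70 -]
Op 4: note_off(70): free voice 1 | voices=[- - -]
Op 5: note_on(88): voice 0 is free -> assigned | voices=[88 - -]
Op 6: note_off(88): free voice 0 | voices=[- - -]
Op 7: note_on(75): voice 0 is free -> assigned | voices=[75 - -]
Op 8: note_on(66): voice 1 is free -> assigned | voices=[75 66 -]
Op 9: note_on(78): voice 2 is free -> assigned | voices=[75 66 78]
Op 10: note_on(60): all voices busy, STEAL voice 0 (pitch 75, oldest) -> assign | voices=[60 66 78]
Op 11: note_on(64): all voices busy, STEAL voice 1 (pitch 66, oldest) -> assign | voices=[60 64 78]

Answer: 60 64 78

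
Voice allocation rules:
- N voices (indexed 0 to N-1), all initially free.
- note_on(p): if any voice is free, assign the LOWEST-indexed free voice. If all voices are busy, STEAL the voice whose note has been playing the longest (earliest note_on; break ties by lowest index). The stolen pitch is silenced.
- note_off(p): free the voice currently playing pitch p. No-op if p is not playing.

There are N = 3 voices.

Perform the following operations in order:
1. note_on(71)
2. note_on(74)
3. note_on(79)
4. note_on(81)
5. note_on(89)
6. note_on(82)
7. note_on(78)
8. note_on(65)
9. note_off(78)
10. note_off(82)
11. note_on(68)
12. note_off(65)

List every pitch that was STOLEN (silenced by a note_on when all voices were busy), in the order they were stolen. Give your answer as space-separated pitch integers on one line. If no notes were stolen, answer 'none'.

Op 1: note_on(71): voice 0 is free -> assigned | voices=[71 - -]
Op 2: note_on(74): voice 1 is free -> assigned | voices=[71 74 -]
Op 3: note_on(79): voice 2 is free -> assigned | voices=[71 74 79]
Op 4: note_on(81): all voices busy, STEAL voice 0 (pitch 71, oldest) -> assign | voices=[81 74 79]
Op 5: note_on(89): all voices busy, STEAL voice 1 (pitch 74, oldest) -> assign | voices=[81 89 79]
Op 6: note_on(82): all voices busy, STEAL voice 2 (pitch 79, oldest) -> assign | voices=[81 89 82]
Op 7: note_on(78): all voices busy, STEAL voice 0 (pitch 81, oldest) -> assign | voices=[78 89 82]
Op 8: note_on(65): all voices busy, STEAL voice 1 (pitch 89, oldest) -> assign | voices=[78 65 82]
Op 9: note_off(78): free voice 0 | voices=[- 65 82]
Op 10: note_off(82): free voice 2 | voices=[- 65 -]
Op 11: note_on(68): voice 0 is free -> assigned | voices=[68 65 -]
Op 12: note_off(65): free voice 1 | voices=[68 - -]

Answer: 71 74 79 81 89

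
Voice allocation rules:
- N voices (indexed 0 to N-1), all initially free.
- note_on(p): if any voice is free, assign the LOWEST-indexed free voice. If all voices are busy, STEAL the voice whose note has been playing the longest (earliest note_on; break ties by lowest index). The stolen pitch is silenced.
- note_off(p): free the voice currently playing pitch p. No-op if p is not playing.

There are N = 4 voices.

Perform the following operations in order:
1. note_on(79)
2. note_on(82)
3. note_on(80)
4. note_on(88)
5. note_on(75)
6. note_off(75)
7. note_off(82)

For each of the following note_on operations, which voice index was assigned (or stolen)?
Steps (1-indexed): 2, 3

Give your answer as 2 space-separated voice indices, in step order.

Op 1: note_on(79): voice 0 is free -> assigned | voices=[79 - - -]
Op 2: note_on(82): voice 1 is free -> assigned | voices=[79 82 - -]
Op 3: note_on(80): voice 2 is free -> assigned | voices=[79 82 80 -]
Op 4: note_on(88): voice 3 is free -> assigned | voices=[79 82 80 88]
Op 5: note_on(75): all voices busy, STEAL voice 0 (pitch 79, oldest) -> assign | voices=[75 82 80 88]
Op 6: note_off(75): free voice 0 | voices=[- 82 80 88]
Op 7: note_off(82): free voice 1 | voices=[- - 80 88]

Answer: 1 2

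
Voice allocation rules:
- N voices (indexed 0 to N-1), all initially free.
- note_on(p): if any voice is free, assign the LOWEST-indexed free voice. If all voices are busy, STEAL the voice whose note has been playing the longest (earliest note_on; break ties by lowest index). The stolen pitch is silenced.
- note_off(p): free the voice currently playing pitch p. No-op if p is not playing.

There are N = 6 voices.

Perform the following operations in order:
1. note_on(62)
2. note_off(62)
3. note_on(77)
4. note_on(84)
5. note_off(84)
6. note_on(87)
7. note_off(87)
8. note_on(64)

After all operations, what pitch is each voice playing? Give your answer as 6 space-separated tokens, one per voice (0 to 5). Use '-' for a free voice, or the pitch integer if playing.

Answer: 77 64 - - - -

Derivation:
Op 1: note_on(62): voice 0 is free -> assigned | voices=[62 - - - - -]
Op 2: note_off(62): free voice 0 | voices=[- - - - - -]
Op 3: note_on(77): voice 0 is free -> assigned | voices=[77 - - - - -]
Op 4: note_on(84): voice 1 is free -> assigned | voices=[77 84 - - - -]
Op 5: note_off(84): free voice 1 | voices=[77 - - - - -]
Op 6: note_on(87): voice 1 is free -> assigned | voices=[77 87 - - - -]
Op 7: note_off(87): free voice 1 | voices=[77 - - - - -]
Op 8: note_on(64): voice 1 is free -> assigned | voices=[77 64 - - - -]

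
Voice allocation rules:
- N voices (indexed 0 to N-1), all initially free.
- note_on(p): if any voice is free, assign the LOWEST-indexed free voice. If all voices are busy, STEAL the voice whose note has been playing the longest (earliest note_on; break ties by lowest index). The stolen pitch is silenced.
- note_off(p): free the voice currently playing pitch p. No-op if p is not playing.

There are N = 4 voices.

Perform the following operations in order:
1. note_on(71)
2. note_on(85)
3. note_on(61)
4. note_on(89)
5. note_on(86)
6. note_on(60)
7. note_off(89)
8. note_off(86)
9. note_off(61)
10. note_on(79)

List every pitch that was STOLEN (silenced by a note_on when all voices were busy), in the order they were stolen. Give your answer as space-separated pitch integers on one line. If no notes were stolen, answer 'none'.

Answer: 71 85

Derivation:
Op 1: note_on(71): voice 0 is free -> assigned | voices=[71 - - -]
Op 2: note_on(85): voice 1 is free -> assigned | voices=[71 85 - -]
Op 3: note_on(61): voice 2 is free -> assigned | voices=[71 85 61 -]
Op 4: note_on(89): voice 3 is free -> assigned | voices=[71 85 61 89]
Op 5: note_on(86): all voices busy, STEAL voice 0 (pitch 71, oldest) -> assign | voices=[86 85 61 89]
Op 6: note_on(60): all voices busy, STEAL voice 1 (pitch 85, oldest) -> assign | voices=[86 60 61 89]
Op 7: note_off(89): free voice 3 | voices=[86 60 61 -]
Op 8: note_off(86): free voice 0 | voices=[- 60 61 -]
Op 9: note_off(61): free voice 2 | voices=[- 60 - -]
Op 10: note_on(79): voice 0 is free -> assigned | voices=[79 60 - -]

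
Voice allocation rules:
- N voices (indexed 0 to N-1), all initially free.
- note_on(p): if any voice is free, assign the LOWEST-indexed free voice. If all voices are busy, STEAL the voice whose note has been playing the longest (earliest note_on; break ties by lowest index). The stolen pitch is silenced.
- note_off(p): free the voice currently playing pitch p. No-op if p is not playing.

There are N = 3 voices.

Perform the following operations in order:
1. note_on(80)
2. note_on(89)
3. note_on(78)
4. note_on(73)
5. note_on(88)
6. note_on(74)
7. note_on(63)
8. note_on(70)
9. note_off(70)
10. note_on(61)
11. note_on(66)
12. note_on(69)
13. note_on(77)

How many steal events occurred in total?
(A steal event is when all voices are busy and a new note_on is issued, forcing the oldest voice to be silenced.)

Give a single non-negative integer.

Answer: 8

Derivation:
Op 1: note_on(80): voice 0 is free -> assigned | voices=[80 - -]
Op 2: note_on(89): voice 1 is free -> assigned | voices=[80 89 -]
Op 3: note_on(78): voice 2 is free -> assigned | voices=[80 89 78]
Op 4: note_on(73): all voices busy, STEAL voice 0 (pitch 80, oldest) -> assign | voices=[73 89 78]
Op 5: note_on(88): all voices busy, STEAL voice 1 (pitch 89, oldest) -> assign | voices=[73 88 78]
Op 6: note_on(74): all voices busy, STEAL voice 2 (pitch 78, oldest) -> assign | voices=[73 88 74]
Op 7: note_on(63): all voices busy, STEAL voice 0 (pitch 73, oldest) -> assign | voices=[63 88 74]
Op 8: note_on(70): all voices busy, STEAL voice 1 (pitch 88, oldest) -> assign | voices=[63 70 74]
Op 9: note_off(70): free voice 1 | voices=[63 - 74]
Op 10: note_on(61): voice 1 is free -> assigned | voices=[63 61 74]
Op 11: note_on(66): all voices busy, STEAL voice 2 (pitch 74, oldest) -> assign | voices=[63 61 66]
Op 12: note_on(69): all voices busy, STEAL voice 0 (pitch 63, oldest) -> assign | voices=[69 61 66]
Op 13: note_on(77): all voices busy, STEAL voice 1 (pitch 61, oldest) -> assign | voices=[69 77 66]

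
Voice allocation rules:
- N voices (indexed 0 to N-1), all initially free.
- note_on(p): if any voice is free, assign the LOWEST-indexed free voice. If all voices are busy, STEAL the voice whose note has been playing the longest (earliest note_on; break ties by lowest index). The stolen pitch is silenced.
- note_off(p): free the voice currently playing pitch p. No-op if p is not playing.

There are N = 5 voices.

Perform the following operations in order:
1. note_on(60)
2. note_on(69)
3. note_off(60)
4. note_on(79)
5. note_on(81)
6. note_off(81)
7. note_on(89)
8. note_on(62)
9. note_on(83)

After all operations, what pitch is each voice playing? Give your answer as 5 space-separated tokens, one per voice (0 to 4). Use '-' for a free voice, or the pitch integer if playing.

Answer: 79 69 89 62 83

Derivation:
Op 1: note_on(60): voice 0 is free -> assigned | voices=[60 - - - -]
Op 2: note_on(69): voice 1 is free -> assigned | voices=[60 69 - - -]
Op 3: note_off(60): free voice 0 | voices=[- 69 - - -]
Op 4: note_on(79): voice 0 is free -> assigned | voices=[79 69 - - -]
Op 5: note_on(81): voice 2 is free -> assigned | voices=[79 69 81 - -]
Op 6: note_off(81): free voice 2 | voices=[79 69 - - -]
Op 7: note_on(89): voice 2 is free -> assigned | voices=[79 69 89 - -]
Op 8: note_on(62): voice 3 is free -> assigned | voices=[79 69 89 62 -]
Op 9: note_on(83): voice 4 is free -> assigned | voices=[79 69 89 62 83]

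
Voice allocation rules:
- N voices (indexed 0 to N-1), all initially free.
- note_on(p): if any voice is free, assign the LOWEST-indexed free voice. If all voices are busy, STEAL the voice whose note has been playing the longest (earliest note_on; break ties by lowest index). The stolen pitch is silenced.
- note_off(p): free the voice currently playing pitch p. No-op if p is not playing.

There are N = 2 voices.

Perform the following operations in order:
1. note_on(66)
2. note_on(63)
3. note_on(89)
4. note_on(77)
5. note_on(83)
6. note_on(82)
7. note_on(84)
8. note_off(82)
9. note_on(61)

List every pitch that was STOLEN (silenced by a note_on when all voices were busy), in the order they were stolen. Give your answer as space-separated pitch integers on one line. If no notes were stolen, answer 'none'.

Answer: 66 63 89 77 83

Derivation:
Op 1: note_on(66): voice 0 is free -> assigned | voices=[66 -]
Op 2: note_on(63): voice 1 is free -> assigned | voices=[66 63]
Op 3: note_on(89): all voices busy, STEAL voice 0 (pitch 66, oldest) -> assign | voices=[89 63]
Op 4: note_on(77): all voices busy, STEAL voice 1 (pitch 63, oldest) -> assign | voices=[89 77]
Op 5: note_on(83): all voices busy, STEAL voice 0 (pitch 89, oldest) -> assign | voices=[83 77]
Op 6: note_on(82): all voices busy, STEAL voice 1 (pitch 77, oldest) -> assign | voices=[83 82]
Op 7: note_on(84): all voices busy, STEAL voice 0 (pitch 83, oldest) -> assign | voices=[84 82]
Op 8: note_off(82): free voice 1 | voices=[84 -]
Op 9: note_on(61): voice 1 is free -> assigned | voices=[84 61]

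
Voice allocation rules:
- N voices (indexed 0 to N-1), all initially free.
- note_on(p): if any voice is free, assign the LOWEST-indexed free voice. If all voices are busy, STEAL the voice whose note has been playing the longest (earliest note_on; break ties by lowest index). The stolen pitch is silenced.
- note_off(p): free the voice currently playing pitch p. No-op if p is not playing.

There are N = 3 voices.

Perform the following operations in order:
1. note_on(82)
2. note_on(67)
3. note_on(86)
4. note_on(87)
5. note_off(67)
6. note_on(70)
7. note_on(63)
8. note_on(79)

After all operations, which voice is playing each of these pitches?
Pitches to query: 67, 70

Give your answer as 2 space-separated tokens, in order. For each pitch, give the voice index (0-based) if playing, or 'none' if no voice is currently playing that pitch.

Answer: none 1

Derivation:
Op 1: note_on(82): voice 0 is free -> assigned | voices=[82 - -]
Op 2: note_on(67): voice 1 is free -> assigned | voices=[82 67 -]
Op 3: note_on(86): voice 2 is free -> assigned | voices=[82 67 86]
Op 4: note_on(87): all voices busy, STEAL voice 0 (pitch 82, oldest) -> assign | voices=[87 67 86]
Op 5: note_off(67): free voice 1 | voices=[87 - 86]
Op 6: note_on(70): voice 1 is free -> assigned | voices=[87 70 86]
Op 7: note_on(63): all voices busy, STEAL voice 2 (pitch 86, oldest) -> assign | voices=[87 70 63]
Op 8: note_on(79): all voices busy, STEAL voice 0 (pitch 87, oldest) -> assign | voices=[79 70 63]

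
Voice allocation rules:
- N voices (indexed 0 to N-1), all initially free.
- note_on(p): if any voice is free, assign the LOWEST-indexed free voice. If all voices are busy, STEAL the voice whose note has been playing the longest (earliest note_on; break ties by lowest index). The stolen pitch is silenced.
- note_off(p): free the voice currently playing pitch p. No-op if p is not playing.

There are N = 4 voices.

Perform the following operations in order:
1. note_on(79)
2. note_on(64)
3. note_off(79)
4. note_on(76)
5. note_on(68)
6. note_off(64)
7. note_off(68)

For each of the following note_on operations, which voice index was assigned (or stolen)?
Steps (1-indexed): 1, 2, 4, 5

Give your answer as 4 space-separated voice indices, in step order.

Op 1: note_on(79): voice 0 is free -> assigned | voices=[79 - - -]
Op 2: note_on(64): voice 1 is free -> assigned | voices=[79 64 - -]
Op 3: note_off(79): free voice 0 | voices=[- 64 - -]
Op 4: note_on(76): voice 0 is free -> assigned | voices=[76 64 - -]
Op 5: note_on(68): voice 2 is free -> assigned | voices=[76 64 68 -]
Op 6: note_off(64): free voice 1 | voices=[76 - 68 -]
Op 7: note_off(68): free voice 2 | voices=[76 - - -]

Answer: 0 1 0 2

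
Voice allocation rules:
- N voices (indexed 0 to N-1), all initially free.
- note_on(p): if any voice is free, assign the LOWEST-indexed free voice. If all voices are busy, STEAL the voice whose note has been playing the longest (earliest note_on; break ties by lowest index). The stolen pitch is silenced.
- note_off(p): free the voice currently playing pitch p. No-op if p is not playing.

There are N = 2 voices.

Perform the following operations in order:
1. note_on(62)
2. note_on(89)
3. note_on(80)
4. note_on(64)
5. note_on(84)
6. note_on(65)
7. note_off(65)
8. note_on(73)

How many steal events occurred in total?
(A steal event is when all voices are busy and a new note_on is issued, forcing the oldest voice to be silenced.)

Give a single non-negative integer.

Op 1: note_on(62): voice 0 is free -> assigned | voices=[62 -]
Op 2: note_on(89): voice 1 is free -> assigned | voices=[62 89]
Op 3: note_on(80): all voices busy, STEAL voice 0 (pitch 62, oldest) -> assign | voices=[80 89]
Op 4: note_on(64): all voices busy, STEAL voice 1 (pitch 89, oldest) -> assign | voices=[80 64]
Op 5: note_on(84): all voices busy, STEAL voice 0 (pitch 80, oldest) -> assign | voices=[84 64]
Op 6: note_on(65): all voices busy, STEAL voice 1 (pitch 64, oldest) -> assign | voices=[84 65]
Op 7: note_off(65): free voice 1 | voices=[84 -]
Op 8: note_on(73): voice 1 is free -> assigned | voices=[84 73]

Answer: 4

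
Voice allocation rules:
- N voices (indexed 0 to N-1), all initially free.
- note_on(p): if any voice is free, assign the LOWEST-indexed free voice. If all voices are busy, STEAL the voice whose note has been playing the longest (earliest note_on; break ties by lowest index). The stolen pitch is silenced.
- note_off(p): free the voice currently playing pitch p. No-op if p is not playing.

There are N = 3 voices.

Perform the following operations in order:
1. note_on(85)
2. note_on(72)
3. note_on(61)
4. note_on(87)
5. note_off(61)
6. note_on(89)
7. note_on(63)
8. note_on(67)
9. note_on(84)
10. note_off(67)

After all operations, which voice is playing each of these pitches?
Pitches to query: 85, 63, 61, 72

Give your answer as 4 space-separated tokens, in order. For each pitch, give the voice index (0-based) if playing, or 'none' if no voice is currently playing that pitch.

Answer: none 1 none none

Derivation:
Op 1: note_on(85): voice 0 is free -> assigned | voices=[85 - -]
Op 2: note_on(72): voice 1 is free -> assigned | voices=[85 72 -]
Op 3: note_on(61): voice 2 is free -> assigned | voices=[85 72 61]
Op 4: note_on(87): all voices busy, STEAL voice 0 (pitch 85, oldest) -> assign | voices=[87 72 61]
Op 5: note_off(61): free voice 2 | voices=[87 72 -]
Op 6: note_on(89): voice 2 is free -> assigned | voices=[87 72 89]
Op 7: note_on(63): all voices busy, STEAL voice 1 (pitch 72, oldest) -> assign | voices=[87 63 89]
Op 8: note_on(67): all voices busy, STEAL voice 0 (pitch 87, oldest) -> assign | voices=[67 63 89]
Op 9: note_on(84): all voices busy, STEAL voice 2 (pitch 89, oldest) -> assign | voices=[67 63 84]
Op 10: note_off(67): free voice 0 | voices=[- 63 84]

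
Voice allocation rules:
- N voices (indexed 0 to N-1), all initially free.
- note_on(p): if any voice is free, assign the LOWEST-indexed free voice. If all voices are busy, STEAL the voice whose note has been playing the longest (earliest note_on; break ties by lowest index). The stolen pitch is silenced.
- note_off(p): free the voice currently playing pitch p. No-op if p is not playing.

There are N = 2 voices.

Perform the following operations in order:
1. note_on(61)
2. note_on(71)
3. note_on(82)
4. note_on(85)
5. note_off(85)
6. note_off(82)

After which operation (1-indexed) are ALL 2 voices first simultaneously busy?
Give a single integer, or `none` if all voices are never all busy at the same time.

Op 1: note_on(61): voice 0 is free -> assigned | voices=[61 -]
Op 2: note_on(71): voice 1 is free -> assigned | voices=[61 71]
Op 3: note_on(82): all voices busy, STEAL voice 0 (pitch 61, oldest) -> assign | voices=[82 71]
Op 4: note_on(85): all voices busy, STEAL voice 1 (pitch 71, oldest) -> assign | voices=[82 85]
Op 5: note_off(85): free voice 1 | voices=[82 -]
Op 6: note_off(82): free voice 0 | voices=[- -]

Answer: 2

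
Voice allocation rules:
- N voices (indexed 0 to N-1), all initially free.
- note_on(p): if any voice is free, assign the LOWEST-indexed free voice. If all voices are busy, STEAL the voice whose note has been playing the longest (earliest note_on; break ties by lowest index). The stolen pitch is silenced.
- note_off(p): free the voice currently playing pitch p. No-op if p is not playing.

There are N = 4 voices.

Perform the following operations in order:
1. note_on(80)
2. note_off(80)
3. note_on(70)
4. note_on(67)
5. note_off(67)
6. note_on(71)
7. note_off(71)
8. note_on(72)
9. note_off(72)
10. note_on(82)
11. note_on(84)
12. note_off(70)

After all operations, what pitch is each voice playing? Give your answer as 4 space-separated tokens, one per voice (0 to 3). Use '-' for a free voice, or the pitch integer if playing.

Op 1: note_on(80): voice 0 is free -> assigned | voices=[80 - - -]
Op 2: note_off(80): free voice 0 | voices=[- - - -]
Op 3: note_on(70): voice 0 is free -> assigned | voices=[70 - - -]
Op 4: note_on(67): voice 1 is free -> assigned | voices=[70 67 - -]
Op 5: note_off(67): free voice 1 | voices=[70 - - -]
Op 6: note_on(71): voice 1 is free -> assigned | voices=[70 71 - -]
Op 7: note_off(71): free voice 1 | voices=[70 - - -]
Op 8: note_on(72): voice 1 is free -> assigned | voices=[70 72 - -]
Op 9: note_off(72): free voice 1 | voices=[70 - - -]
Op 10: note_on(82): voice 1 is free -> assigned | voices=[70 82 - -]
Op 11: note_on(84): voice 2 is free -> assigned | voices=[70 82 84 -]
Op 12: note_off(70): free voice 0 | voices=[- 82 84 -]

Answer: - 82 84 -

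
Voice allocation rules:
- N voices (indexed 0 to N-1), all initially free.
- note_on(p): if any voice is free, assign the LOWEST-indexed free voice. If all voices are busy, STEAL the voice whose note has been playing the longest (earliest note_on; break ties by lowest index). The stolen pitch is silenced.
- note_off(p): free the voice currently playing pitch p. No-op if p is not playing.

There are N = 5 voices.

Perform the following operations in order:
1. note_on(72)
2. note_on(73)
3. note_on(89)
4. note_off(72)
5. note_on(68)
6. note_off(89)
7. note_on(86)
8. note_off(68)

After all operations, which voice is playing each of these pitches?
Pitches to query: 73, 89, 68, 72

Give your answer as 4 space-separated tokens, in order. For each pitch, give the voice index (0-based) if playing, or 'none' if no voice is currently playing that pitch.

Op 1: note_on(72): voice 0 is free -> assigned | voices=[72 - - - -]
Op 2: note_on(73): voice 1 is free -> assigned | voices=[72 73 - - -]
Op 3: note_on(89): voice 2 is free -> assigned | voices=[72 73 89 - -]
Op 4: note_off(72): free voice 0 | voices=[- 73 89 - -]
Op 5: note_on(68): voice 0 is free -> assigned | voices=[68 73 89 - -]
Op 6: note_off(89): free voice 2 | voices=[68 73 - - -]
Op 7: note_on(86): voice 2 is free -> assigned | voices=[68 73 86 - -]
Op 8: note_off(68): free voice 0 | voices=[- 73 86 - -]

Answer: 1 none none none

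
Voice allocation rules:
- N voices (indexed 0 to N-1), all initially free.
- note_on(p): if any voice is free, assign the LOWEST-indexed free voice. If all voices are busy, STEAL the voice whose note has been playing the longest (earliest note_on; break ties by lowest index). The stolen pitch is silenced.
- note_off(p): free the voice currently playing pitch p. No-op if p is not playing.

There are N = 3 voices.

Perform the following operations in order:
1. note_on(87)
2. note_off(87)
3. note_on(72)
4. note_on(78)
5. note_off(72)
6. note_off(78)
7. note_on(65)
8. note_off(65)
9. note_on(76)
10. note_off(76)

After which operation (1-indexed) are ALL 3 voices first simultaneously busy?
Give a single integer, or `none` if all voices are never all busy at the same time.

Op 1: note_on(87): voice 0 is free -> assigned | voices=[87 - -]
Op 2: note_off(87): free voice 0 | voices=[- - -]
Op 3: note_on(72): voice 0 is free -> assigned | voices=[72 - -]
Op 4: note_on(78): voice 1 is free -> assigned | voices=[72 78 -]
Op 5: note_off(72): free voice 0 | voices=[- 78 -]
Op 6: note_off(78): free voice 1 | voices=[- - -]
Op 7: note_on(65): voice 0 is free -> assigned | voices=[65 - -]
Op 8: note_off(65): free voice 0 | voices=[- - -]
Op 9: note_on(76): voice 0 is free -> assigned | voices=[76 - -]
Op 10: note_off(76): free voice 0 | voices=[- - -]

Answer: none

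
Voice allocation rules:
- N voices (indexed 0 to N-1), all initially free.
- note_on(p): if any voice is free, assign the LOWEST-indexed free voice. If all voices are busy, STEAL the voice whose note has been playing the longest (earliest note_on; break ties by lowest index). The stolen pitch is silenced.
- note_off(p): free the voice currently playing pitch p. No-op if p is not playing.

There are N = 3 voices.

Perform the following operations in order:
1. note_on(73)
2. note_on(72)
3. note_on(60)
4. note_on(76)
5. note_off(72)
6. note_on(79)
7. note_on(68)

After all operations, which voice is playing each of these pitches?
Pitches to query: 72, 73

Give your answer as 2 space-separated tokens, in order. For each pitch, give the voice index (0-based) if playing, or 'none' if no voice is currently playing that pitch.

Answer: none none

Derivation:
Op 1: note_on(73): voice 0 is free -> assigned | voices=[73 - -]
Op 2: note_on(72): voice 1 is free -> assigned | voices=[73 72 -]
Op 3: note_on(60): voice 2 is free -> assigned | voices=[73 72 60]
Op 4: note_on(76): all voices busy, STEAL voice 0 (pitch 73, oldest) -> assign | voices=[76 72 60]
Op 5: note_off(72): free voice 1 | voices=[76 - 60]
Op 6: note_on(79): voice 1 is free -> assigned | voices=[76 79 60]
Op 7: note_on(68): all voices busy, STEAL voice 2 (pitch 60, oldest) -> assign | voices=[76 79 68]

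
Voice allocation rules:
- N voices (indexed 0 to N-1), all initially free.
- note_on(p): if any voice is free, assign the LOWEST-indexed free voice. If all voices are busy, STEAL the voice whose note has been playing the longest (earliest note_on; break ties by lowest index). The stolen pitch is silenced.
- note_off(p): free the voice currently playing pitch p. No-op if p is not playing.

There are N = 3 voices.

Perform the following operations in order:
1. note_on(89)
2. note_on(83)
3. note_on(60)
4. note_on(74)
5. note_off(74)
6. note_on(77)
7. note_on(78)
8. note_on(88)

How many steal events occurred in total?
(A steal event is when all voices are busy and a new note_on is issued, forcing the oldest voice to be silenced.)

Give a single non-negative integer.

Answer: 3

Derivation:
Op 1: note_on(89): voice 0 is free -> assigned | voices=[89 - -]
Op 2: note_on(83): voice 1 is free -> assigned | voices=[89 83 -]
Op 3: note_on(60): voice 2 is free -> assigned | voices=[89 83 60]
Op 4: note_on(74): all voices busy, STEAL voice 0 (pitch 89, oldest) -> assign | voices=[74 83 60]
Op 5: note_off(74): free voice 0 | voices=[- 83 60]
Op 6: note_on(77): voice 0 is free -> assigned | voices=[77 83 60]
Op 7: note_on(78): all voices busy, STEAL voice 1 (pitch 83, oldest) -> assign | voices=[77 78 60]
Op 8: note_on(88): all voices busy, STEAL voice 2 (pitch 60, oldest) -> assign | voices=[77 78 88]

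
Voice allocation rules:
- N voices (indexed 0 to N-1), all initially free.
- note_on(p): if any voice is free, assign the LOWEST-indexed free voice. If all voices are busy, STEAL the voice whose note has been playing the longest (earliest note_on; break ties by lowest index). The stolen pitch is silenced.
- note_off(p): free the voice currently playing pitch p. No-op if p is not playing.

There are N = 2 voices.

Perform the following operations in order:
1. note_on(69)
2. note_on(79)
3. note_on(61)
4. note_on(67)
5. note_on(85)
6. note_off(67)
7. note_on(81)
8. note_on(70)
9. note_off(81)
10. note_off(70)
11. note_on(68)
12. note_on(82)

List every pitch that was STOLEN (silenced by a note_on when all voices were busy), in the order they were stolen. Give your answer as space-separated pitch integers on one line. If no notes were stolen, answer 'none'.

Op 1: note_on(69): voice 0 is free -> assigned | voices=[69 -]
Op 2: note_on(79): voice 1 is free -> assigned | voices=[69 79]
Op 3: note_on(61): all voices busy, STEAL voice 0 (pitch 69, oldest) -> assign | voices=[61 79]
Op 4: note_on(67): all voices busy, STEAL voice 1 (pitch 79, oldest) -> assign | voices=[61 67]
Op 5: note_on(85): all voices busy, STEAL voice 0 (pitch 61, oldest) -> assign | voices=[85 67]
Op 6: note_off(67): free voice 1 | voices=[85 -]
Op 7: note_on(81): voice 1 is free -> assigned | voices=[85 81]
Op 8: note_on(70): all voices busy, STEAL voice 0 (pitch 85, oldest) -> assign | voices=[70 81]
Op 9: note_off(81): free voice 1 | voices=[70 -]
Op 10: note_off(70): free voice 0 | voices=[- -]
Op 11: note_on(68): voice 0 is free -> assigned | voices=[68 -]
Op 12: note_on(82): voice 1 is free -> assigned | voices=[68 82]

Answer: 69 79 61 85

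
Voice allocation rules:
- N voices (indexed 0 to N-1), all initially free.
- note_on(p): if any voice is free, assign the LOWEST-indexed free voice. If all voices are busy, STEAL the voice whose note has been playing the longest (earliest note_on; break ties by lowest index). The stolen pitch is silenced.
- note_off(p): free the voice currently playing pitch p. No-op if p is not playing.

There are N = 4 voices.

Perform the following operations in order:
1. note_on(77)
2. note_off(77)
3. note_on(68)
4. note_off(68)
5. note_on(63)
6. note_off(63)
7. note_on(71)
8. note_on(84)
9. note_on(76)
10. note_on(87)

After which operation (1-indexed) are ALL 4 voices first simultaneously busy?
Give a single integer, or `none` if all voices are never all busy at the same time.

Op 1: note_on(77): voice 0 is free -> assigned | voices=[77 - - -]
Op 2: note_off(77): free voice 0 | voices=[- - - -]
Op 3: note_on(68): voice 0 is free -> assigned | voices=[68 - - -]
Op 4: note_off(68): free voice 0 | voices=[- - - -]
Op 5: note_on(63): voice 0 is free -> assigned | voices=[63 - - -]
Op 6: note_off(63): free voice 0 | voices=[- - - -]
Op 7: note_on(71): voice 0 is free -> assigned | voices=[71 - - -]
Op 8: note_on(84): voice 1 is free -> assigned | voices=[71 84 - -]
Op 9: note_on(76): voice 2 is free -> assigned | voices=[71 84 76 -]
Op 10: note_on(87): voice 3 is free -> assigned | voices=[71 84 76 87]

Answer: 10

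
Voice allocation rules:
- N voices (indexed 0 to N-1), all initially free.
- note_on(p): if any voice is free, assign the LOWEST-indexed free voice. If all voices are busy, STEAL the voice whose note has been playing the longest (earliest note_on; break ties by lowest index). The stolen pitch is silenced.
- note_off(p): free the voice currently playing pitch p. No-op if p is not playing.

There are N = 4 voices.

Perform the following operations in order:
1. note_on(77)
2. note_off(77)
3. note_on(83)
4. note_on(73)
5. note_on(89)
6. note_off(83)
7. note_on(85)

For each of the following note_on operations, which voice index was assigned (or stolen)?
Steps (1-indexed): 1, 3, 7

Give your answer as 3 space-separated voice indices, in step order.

Op 1: note_on(77): voice 0 is free -> assigned | voices=[77 - - -]
Op 2: note_off(77): free voice 0 | voices=[- - - -]
Op 3: note_on(83): voice 0 is free -> assigned | voices=[83 - - -]
Op 4: note_on(73): voice 1 is free -> assigned | voices=[83 73 - -]
Op 5: note_on(89): voice 2 is free -> assigned | voices=[83 73 89 -]
Op 6: note_off(83): free voice 0 | voices=[- 73 89 -]
Op 7: note_on(85): voice 0 is free -> assigned | voices=[85 73 89 -]

Answer: 0 0 0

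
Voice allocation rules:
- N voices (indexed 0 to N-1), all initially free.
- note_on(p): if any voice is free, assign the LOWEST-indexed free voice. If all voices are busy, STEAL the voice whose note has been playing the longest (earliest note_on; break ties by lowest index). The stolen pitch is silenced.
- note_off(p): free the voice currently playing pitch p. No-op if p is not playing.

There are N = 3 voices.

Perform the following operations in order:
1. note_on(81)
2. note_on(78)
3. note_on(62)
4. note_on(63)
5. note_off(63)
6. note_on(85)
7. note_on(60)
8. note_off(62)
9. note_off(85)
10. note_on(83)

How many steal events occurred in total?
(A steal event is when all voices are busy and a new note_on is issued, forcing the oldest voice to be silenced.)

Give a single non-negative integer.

Answer: 2

Derivation:
Op 1: note_on(81): voice 0 is free -> assigned | voices=[81 - -]
Op 2: note_on(78): voice 1 is free -> assigned | voices=[81 78 -]
Op 3: note_on(62): voice 2 is free -> assigned | voices=[81 78 62]
Op 4: note_on(63): all voices busy, STEAL voice 0 (pitch 81, oldest) -> assign | voices=[63 78 62]
Op 5: note_off(63): free voice 0 | voices=[- 78 62]
Op 6: note_on(85): voice 0 is free -> assigned | voices=[85 78 62]
Op 7: note_on(60): all voices busy, STEAL voice 1 (pitch 78, oldest) -> assign | voices=[85 60 62]
Op 8: note_off(62): free voice 2 | voices=[85 60 -]
Op 9: note_off(85): free voice 0 | voices=[- 60 -]
Op 10: note_on(83): voice 0 is free -> assigned | voices=[83 60 -]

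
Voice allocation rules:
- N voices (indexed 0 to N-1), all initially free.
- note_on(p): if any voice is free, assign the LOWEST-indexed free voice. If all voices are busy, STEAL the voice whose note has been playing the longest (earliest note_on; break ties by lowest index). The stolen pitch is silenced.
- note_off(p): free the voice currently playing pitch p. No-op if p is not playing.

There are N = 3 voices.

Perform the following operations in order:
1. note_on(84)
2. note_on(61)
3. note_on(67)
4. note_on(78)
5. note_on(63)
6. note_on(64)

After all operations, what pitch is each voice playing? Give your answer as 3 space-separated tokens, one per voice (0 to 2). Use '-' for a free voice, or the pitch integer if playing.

Op 1: note_on(84): voice 0 is free -> assigned | voices=[84 - -]
Op 2: note_on(61): voice 1 is free -> assigned | voices=[84 61 -]
Op 3: note_on(67): voice 2 is free -> assigned | voices=[84 61 67]
Op 4: note_on(78): all voices busy, STEAL voice 0 (pitch 84, oldest) -> assign | voices=[78 61 67]
Op 5: note_on(63): all voices busy, STEAL voice 1 (pitch 61, oldest) -> assign | voices=[78 63 67]
Op 6: note_on(64): all voices busy, STEAL voice 2 (pitch 67, oldest) -> assign | voices=[78 63 64]

Answer: 78 63 64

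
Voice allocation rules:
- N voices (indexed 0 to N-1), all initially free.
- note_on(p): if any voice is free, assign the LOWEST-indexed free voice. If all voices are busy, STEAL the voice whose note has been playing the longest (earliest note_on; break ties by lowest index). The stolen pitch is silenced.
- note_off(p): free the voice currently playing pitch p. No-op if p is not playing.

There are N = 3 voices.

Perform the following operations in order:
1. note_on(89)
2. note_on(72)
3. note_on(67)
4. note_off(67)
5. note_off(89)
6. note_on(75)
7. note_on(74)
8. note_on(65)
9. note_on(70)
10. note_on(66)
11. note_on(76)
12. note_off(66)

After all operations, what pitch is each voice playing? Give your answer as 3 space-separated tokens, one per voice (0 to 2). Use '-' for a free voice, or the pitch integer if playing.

Op 1: note_on(89): voice 0 is free -> assigned | voices=[89 - -]
Op 2: note_on(72): voice 1 is free -> assigned | voices=[89 72 -]
Op 3: note_on(67): voice 2 is free -> assigned | voices=[89 72 67]
Op 4: note_off(67): free voice 2 | voices=[89 72 -]
Op 5: note_off(89): free voice 0 | voices=[- 72 -]
Op 6: note_on(75): voice 0 is free -> assigned | voices=[75 72 -]
Op 7: note_on(74): voice 2 is free -> assigned | voices=[75 72 74]
Op 8: note_on(65): all voices busy, STEAL voice 1 (pitch 72, oldest) -> assign | voices=[75 65 74]
Op 9: note_on(70): all voices busy, STEAL voice 0 (pitch 75, oldest) -> assign | voices=[70 65 74]
Op 10: note_on(66): all voices busy, STEAL voice 2 (pitch 74, oldest) -> assign | voices=[70 65 66]
Op 11: note_on(76): all voices busy, STEAL voice 1 (pitch 65, oldest) -> assign | voices=[70 76 66]
Op 12: note_off(66): free voice 2 | voices=[70 76 -]

Answer: 70 76 -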